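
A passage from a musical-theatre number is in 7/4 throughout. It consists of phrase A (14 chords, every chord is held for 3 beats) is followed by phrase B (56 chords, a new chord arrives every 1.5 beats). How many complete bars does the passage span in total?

18 bars

A: 14 × 3 = 42 beats = 6 bars.
B: 56 × 1.5 = 84 beats = 12 bars.
Total: 6 + 12 = 18 bars.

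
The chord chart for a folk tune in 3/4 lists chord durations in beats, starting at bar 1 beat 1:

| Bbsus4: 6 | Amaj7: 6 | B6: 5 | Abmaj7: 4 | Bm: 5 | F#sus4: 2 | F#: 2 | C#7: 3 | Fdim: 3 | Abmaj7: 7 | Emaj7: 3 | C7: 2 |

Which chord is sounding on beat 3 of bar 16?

Beat 3 of bar 16 is beat (16−1)×3 + 3 = 48 overall.
Running totals: Bbsus4 ends at 6, Amaj7 ends at 12, B6 ends at 17, Abmaj7 ends at 21, Bm ends at 26, F#sus4 ends at 28, F# ends at 30, C#7 ends at 33, Fdim ends at 36, Abmaj7 ends at 43, Emaj7 ends at 46, C7 ends at 48.
Beat 48 falls within C7.

C7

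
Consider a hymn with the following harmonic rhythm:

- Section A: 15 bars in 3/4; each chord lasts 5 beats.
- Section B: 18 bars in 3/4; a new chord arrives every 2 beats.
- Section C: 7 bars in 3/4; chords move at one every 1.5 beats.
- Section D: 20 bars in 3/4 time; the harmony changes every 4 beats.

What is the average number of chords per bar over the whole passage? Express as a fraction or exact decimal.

13/12 chords per bar

A: 15 × 3 = 45 beats ÷ 5 = 9 chords.
B: 18 × 3 = 54 beats ÷ 2 = 27 chords.
C: 7 × 3 = 21 beats ÷ 1.5 = 14 chords.
D: 20 × 3 = 60 beats ÷ 4 = 15 chords.
Overall: 65 chords over 60 bars → 65/60 = 13/12 chords per bar.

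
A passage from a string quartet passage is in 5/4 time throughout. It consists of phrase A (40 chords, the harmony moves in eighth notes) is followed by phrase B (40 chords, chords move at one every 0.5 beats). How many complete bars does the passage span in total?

8 bars

A: 40 × 0.5 = 20 beats = 4 bars.
B: 40 × 0.5 = 20 beats = 4 bars.
Total: 4 + 4 = 8 bars.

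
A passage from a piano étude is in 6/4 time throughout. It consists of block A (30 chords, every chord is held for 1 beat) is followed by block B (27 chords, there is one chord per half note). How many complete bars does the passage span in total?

A: 30 × 1 = 30 beats = 5 bars.
B: 27 × 2 = 54 beats = 9 bars.
Total: 5 + 9 = 14 bars.

14 bars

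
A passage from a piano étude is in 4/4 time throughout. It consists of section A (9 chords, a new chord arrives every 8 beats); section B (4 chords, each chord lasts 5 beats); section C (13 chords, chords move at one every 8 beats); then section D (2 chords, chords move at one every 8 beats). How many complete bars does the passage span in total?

53 bars

A: 9 × 8 = 72 beats = 18 bars.
B: 4 × 5 = 20 beats = 5 bars.
C: 13 × 8 = 104 beats = 26 bars.
D: 2 × 8 = 16 beats = 4 bars.
Total: 18 + 5 + 26 + 4 = 53 bars.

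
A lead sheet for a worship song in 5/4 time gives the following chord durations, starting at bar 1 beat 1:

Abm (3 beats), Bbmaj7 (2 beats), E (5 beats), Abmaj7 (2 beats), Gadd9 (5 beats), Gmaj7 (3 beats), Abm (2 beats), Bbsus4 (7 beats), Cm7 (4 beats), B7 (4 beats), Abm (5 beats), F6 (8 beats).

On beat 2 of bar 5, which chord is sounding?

Beat 2 of bar 5 is beat (5−1)×5 + 2 = 22 overall.
Running totals: Abm ends at 3, Bbmaj7 ends at 5, E ends at 10, Abmaj7 ends at 12, Gadd9 ends at 17, Gmaj7 ends at 20, Abm ends at 22.
Beat 22 falls within Abm.

Abm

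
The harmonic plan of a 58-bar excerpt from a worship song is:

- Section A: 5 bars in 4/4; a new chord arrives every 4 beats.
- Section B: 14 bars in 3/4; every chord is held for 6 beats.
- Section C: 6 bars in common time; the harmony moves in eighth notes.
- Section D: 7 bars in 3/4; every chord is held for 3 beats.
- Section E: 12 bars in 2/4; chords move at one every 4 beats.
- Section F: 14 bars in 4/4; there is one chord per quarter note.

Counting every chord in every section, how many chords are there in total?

A: 5·4 = 20 beats, 20/4 = 5 chords.
B: 14·3 = 42 beats, 42/6 = 7 chords.
C: 6·4 = 24 beats, 24/0.5 = 48 chords.
D: 7·3 = 21 beats, 21/3 = 7 chords.
E: 12·2 = 24 beats, 24/4 = 6 chords.
F: 14·4 = 56 beats, 56/1 = 56 chords.
Total: 5 + 7 + 48 + 7 + 6 + 56 = 129.

129 chords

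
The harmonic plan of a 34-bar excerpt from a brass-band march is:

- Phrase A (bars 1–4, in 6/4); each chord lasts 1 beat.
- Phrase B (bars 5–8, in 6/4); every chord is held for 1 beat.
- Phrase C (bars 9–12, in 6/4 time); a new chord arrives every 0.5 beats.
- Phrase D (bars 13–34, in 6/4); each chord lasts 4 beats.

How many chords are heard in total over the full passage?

129 chords

A has 24 beats and chords last 1 each, so 24 chords.
B has 24 beats and chords last 1 each, so 24 chords.
C has 24 beats and chords last 0.5 each, so 48 chords.
D has 132 beats and chords last 4 each, so 33 chords.
Total: 24 + 24 + 48 + 33 = 129.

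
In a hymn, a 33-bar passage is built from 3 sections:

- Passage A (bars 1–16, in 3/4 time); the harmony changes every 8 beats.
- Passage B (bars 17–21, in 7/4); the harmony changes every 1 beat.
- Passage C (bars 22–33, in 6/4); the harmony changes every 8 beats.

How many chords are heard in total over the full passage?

A has 48 beats and chords last 8 each, so 6 chords.
B has 35 beats and chords last 1 each, so 35 chords.
C has 72 beats and chords last 8 each, so 9 chords.
Total: 6 + 35 + 9 = 50.

50 chords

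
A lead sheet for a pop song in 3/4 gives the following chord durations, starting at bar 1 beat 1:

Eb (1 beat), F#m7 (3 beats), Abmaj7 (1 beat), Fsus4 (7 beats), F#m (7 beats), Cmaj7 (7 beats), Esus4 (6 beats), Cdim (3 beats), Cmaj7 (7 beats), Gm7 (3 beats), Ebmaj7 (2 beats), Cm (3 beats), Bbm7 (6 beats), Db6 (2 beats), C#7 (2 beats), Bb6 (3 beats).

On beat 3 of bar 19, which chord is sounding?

Beat 3 of bar 19 is beat (19−1)×3 + 3 = 57 overall.
Running totals: Eb ends at 1, F#m7 ends at 4, Abmaj7 ends at 5, Fsus4 ends at 12, F#m ends at 19, Cmaj7 ends at 26, Esus4 ends at 32, Cdim ends at 35, Cmaj7 ends at 42, Gm7 ends at 45, Ebmaj7 ends at 47, Cm ends at 50, Bbm7 ends at 56, Db6 ends at 58.
Beat 57 falls within Db6.

Db6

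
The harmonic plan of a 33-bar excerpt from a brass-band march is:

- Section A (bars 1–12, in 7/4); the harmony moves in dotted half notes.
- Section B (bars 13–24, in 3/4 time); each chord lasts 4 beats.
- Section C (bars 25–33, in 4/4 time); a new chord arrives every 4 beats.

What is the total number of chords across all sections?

46 chords

A: 12 bars × 7 beats = 84 beats; 3 beats/chord → 28 chords.
B: 12 bars × 3 beats = 36 beats; 4 beats/chord → 9 chords.
C: 9 bars × 4 beats = 36 beats; 4 beats/chord → 9 chords.
Total: 28 + 9 + 9 = 46.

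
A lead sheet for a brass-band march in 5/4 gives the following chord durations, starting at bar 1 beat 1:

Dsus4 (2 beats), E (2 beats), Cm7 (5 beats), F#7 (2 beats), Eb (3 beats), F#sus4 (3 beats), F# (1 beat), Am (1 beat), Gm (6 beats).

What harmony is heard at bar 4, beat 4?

Am

Beat 4 of bar 4 is beat (4−1)×5 + 4 = 19 overall.
Running totals: Dsus4 ends at 2, E ends at 4, Cm7 ends at 9, F#7 ends at 11, Eb ends at 14, F#sus4 ends at 17, F# ends at 18, Am ends at 19.
Beat 19 falls within Am.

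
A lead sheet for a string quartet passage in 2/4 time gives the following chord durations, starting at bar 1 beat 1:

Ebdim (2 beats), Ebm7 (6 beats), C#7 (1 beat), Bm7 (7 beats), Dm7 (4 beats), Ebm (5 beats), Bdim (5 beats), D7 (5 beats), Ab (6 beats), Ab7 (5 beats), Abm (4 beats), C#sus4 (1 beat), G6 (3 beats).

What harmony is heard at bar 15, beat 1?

Beat 1 of bar 15 is beat (15−1)×2 + 1 = 29 overall.
Running totals: Ebdim ends at 2, Ebm7 ends at 8, C#7 ends at 9, Bm7 ends at 16, Dm7 ends at 20, Ebm ends at 25, Bdim ends at 30.
Beat 29 falls within Bdim.

Bdim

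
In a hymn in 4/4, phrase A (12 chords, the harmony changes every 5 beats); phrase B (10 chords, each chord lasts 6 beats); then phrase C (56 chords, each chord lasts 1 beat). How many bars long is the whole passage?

44 bars

A: 12 × 5 = 60 beats = 15 bars.
B: 10 × 6 = 60 beats = 15 bars.
C: 56 × 1 = 56 beats = 14 bars.
Total: 15 + 15 + 14 = 44 bars.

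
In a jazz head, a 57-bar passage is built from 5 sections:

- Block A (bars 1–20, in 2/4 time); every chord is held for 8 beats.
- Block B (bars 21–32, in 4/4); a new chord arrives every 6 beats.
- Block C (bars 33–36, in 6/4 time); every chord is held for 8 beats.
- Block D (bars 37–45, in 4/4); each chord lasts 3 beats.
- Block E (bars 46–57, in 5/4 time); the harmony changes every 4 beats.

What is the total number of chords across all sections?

43 chords

A: 20 bars × 2 beats = 40 beats; 8 beats/chord → 5 chords.
B: 12 bars × 4 beats = 48 beats; 6 beats/chord → 8 chords.
C: 4 bars × 6 beats = 24 beats; 8 beats/chord → 3 chords.
D: 9 bars × 4 beats = 36 beats; 3 beats/chord → 12 chords.
E: 12 bars × 5 beats = 60 beats; 4 beats/chord → 15 chords.
Total: 5 + 8 + 3 + 12 + 15 = 43.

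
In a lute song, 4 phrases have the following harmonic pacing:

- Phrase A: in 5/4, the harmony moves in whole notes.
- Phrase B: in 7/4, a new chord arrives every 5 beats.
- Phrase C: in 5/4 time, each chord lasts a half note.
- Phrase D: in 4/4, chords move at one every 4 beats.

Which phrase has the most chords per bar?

Phrase C

A: 5 beats/bar ÷ 4 beats/chord = 1.25 chords/bar.
B: 7 beats/bar ÷ 5 beats/chord = 1.4 chords/bar.
C: 5 beats/bar ÷ 2 beats/chord = 2.5 chords/bar.
D: 4 beats/bar ÷ 4 beats/chord = 1 chord/bar.
Fastest is C at 2.5 chords/bar.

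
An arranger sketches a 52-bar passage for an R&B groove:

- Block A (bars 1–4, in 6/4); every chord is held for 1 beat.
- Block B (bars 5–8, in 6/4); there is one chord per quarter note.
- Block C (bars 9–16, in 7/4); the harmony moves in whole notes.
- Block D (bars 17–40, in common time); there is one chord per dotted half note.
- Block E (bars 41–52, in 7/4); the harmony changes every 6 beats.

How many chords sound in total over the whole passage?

108 chords

A: 4·6 = 24 beats, 24/1 = 24 chords.
B: 4·6 = 24 beats, 24/1 = 24 chords.
C: 8·7 = 56 beats, 56/4 = 14 chords.
D: 24·4 = 96 beats, 96/3 = 32 chords.
E: 12·7 = 84 beats, 84/6 = 14 chords.
Total: 24 + 24 + 14 + 32 + 14 = 108.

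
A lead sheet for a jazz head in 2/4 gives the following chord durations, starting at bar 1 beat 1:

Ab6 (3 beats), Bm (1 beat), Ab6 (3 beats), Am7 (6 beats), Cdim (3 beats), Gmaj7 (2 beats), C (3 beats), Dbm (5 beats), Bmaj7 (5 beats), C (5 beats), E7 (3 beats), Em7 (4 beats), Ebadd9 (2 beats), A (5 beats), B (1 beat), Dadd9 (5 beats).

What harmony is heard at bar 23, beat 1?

Beat 1 of bar 23 is beat (23−1)×2 + 1 = 45 overall.
Running totals: Ab6 ends at 3, Bm ends at 4, Ab6 ends at 7, Am7 ends at 13, Cdim ends at 16, Gmaj7 ends at 18, C ends at 21, Dbm ends at 26, Bmaj7 ends at 31, C ends at 36, E7 ends at 39, Em7 ends at 43, Ebadd9 ends at 45.
Beat 45 falls within Ebadd9.

Ebadd9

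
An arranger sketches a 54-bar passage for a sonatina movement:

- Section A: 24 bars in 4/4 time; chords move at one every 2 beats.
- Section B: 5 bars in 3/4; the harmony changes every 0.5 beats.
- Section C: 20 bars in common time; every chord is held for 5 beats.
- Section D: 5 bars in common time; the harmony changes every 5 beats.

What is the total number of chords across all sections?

98 chords

A: 24 bars × 4 beats = 96 beats; 2 beats/chord → 48 chords.
B: 5 bars × 3 beats = 15 beats; 0.5 beats/chord → 30 chords.
C: 20 bars × 4 beats = 80 beats; 5 beats/chord → 16 chords.
D: 5 bars × 4 beats = 20 beats; 5 beats/chord → 4 chords.
Total: 48 + 30 + 16 + 4 = 98.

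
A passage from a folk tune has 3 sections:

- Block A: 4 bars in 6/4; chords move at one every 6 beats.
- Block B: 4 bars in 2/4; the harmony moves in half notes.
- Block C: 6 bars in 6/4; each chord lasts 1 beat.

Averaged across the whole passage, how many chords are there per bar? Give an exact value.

22/7 chords per bar

A: 4 × 6 = 24 beats ÷ 6 = 4 chords.
B: 4 × 2 = 8 beats ÷ 2 = 4 chords.
C: 6 × 6 = 36 beats ÷ 1 = 36 chords.
Overall: 44 chords over 14 bars → 44/14 = 22/7 chords per bar.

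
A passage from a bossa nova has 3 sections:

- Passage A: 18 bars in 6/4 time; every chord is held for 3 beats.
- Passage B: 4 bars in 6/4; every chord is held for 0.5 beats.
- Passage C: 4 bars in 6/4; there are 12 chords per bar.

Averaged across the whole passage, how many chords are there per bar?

A: 18 bars of 6 beats is 108 beats; at 3 beats each that's 36 chords.
B: 4 bars of 6 beats is 24 beats; at 0.5 beats each that's 48 chords.
C: 4 bars of 6 beats is 24 beats; at 0.5 beats each that's 48 chords.
Overall: 132 chords over 26 bars → 132/26 = 66/13 chords per bar.

66/13 chords per bar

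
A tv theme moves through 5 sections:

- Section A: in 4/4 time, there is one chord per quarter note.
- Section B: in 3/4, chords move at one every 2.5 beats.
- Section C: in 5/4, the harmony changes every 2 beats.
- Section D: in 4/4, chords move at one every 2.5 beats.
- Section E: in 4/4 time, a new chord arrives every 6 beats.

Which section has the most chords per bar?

A: 4 beats/bar ÷ 1 beat/chord = 4 chords/bar.
B: 3 beats/bar ÷ 2.5 beats/chord = 1.2 chords/bar.
C: 5 beats/bar ÷ 2 beats/chord = 2.5 chords/bar.
D: 4 beats/bar ÷ 2.5 beats/chord = 1.6 chords/bar.
E: 4 beats/bar ÷ 6 beats/chord = 2/3 chords/bar.
Fastest is A at 4 chords/bar.

Section A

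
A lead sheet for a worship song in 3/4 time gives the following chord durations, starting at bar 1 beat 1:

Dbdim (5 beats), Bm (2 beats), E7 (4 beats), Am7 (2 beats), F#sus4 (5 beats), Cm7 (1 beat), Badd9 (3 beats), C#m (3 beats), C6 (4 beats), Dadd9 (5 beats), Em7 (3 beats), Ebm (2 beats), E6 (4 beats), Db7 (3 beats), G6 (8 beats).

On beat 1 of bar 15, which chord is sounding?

E6

Beat 1 of bar 15 is beat (15−1)×3 + 1 = 43 overall.
Running totals: Dbdim ends at 5, Bm ends at 7, E7 ends at 11, Am7 ends at 13, F#sus4 ends at 18, Cm7 ends at 19, Badd9 ends at 22, C#m ends at 25, C6 ends at 29, Dadd9 ends at 34, Em7 ends at 37, Ebm ends at 39, E6 ends at 43.
Beat 43 falls within E6.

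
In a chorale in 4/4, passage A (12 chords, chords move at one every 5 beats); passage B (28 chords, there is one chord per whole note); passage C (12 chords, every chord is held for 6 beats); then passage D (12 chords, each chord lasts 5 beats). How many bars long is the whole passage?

A: 12 × 5 = 60 beats = 15 bars.
B: 28 × 4 = 112 beats = 28 bars.
C: 12 × 6 = 72 beats = 18 bars.
D: 12 × 5 = 60 beats = 15 bars.
Total: 15 + 28 + 18 + 15 = 76 bars.

76 bars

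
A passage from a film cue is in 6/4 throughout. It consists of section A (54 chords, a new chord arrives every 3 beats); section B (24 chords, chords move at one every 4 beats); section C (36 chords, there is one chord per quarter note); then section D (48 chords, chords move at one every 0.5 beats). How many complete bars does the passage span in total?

A: 54 × 3 = 162 beats = 27 bars.
B: 24 × 4 = 96 beats = 16 bars.
C: 36 × 1 = 36 beats = 6 bars.
D: 48 × 0.5 = 24 beats = 4 bars.
Total: 27 + 16 + 6 + 4 = 53 bars.

53 bars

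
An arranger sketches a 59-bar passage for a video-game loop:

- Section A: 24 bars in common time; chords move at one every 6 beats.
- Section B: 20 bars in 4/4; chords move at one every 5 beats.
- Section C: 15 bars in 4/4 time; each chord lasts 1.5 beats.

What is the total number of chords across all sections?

A: 24 bars × 4 beats = 96 beats; 6 beats/chord → 16 chords.
B: 20 bars × 4 beats = 80 beats; 5 beats/chord → 16 chords.
C: 15 bars × 4 beats = 60 beats; 1.5 beats/chord → 40 chords.
Total: 16 + 16 + 40 = 72.

72 chords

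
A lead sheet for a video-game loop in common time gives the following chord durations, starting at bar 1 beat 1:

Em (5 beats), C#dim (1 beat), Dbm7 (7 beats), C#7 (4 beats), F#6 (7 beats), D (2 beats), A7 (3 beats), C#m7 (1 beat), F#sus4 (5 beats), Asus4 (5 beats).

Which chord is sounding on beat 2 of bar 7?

D

Beat 2 of bar 7 is beat (7−1)×4 + 2 = 26 overall.
Running totals: Em ends at 5, C#dim ends at 6, Dbm7 ends at 13, C#7 ends at 17, F#6 ends at 24, D ends at 26.
Beat 26 falls within D.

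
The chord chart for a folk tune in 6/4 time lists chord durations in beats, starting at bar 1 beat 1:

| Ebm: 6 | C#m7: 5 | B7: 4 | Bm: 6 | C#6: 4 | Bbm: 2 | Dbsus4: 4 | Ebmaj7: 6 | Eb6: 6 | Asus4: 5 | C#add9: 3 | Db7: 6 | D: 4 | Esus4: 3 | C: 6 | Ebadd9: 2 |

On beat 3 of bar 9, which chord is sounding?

Beat 3 of bar 9 is beat (9−1)×6 + 3 = 51 overall.
Running totals: Ebm ends at 6, C#m7 ends at 11, B7 ends at 15, Bm ends at 21, C#6 ends at 25, Bbm ends at 27, Dbsus4 ends at 31, Ebmaj7 ends at 37, Eb6 ends at 43, Asus4 ends at 48, C#add9 ends at 51.
Beat 51 falls within C#add9.

C#add9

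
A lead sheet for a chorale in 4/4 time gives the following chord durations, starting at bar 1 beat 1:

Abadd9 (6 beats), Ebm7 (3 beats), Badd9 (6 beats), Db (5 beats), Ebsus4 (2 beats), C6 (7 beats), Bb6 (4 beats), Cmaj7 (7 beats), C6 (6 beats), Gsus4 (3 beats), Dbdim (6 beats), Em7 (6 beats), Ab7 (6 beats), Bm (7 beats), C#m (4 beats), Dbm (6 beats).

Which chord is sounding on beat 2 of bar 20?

Beat 2 of bar 20 is beat (20−1)×4 + 2 = 78 overall.
Running totals: Abadd9 ends at 6, Ebm7 ends at 9, Badd9 ends at 15, Db ends at 20, Ebsus4 ends at 22, C6 ends at 29, Bb6 ends at 33, Cmaj7 ends at 40, C6 ends at 46, Gsus4 ends at 49, Dbdim ends at 55, Em7 ends at 61, Ab7 ends at 67, Bm ends at 74, C#m ends at 78.
Beat 78 falls within C#m.

C#m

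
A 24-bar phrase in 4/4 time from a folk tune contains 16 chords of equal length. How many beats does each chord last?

6 beats

24 bars × 4 beats/bar = 96 beats total.
96 beats ÷ 16 chords = 6 beats per chord.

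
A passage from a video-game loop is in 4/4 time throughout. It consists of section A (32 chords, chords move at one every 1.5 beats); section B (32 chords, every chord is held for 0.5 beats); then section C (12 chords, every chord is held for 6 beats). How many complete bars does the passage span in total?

A: 32 × 1.5 = 48 beats = 12 bars.
B: 32 × 0.5 = 16 beats = 4 bars.
C: 12 × 6 = 72 beats = 18 bars.
Total: 12 + 4 + 18 = 34 bars.

34 bars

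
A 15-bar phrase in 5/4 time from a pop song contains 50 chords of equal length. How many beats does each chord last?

15 bars × 5 beats/bar = 75 beats total.
75 beats ÷ 50 chords = 1.5 beats per chord.
(That is a dotted quarter note.)

1.5 beats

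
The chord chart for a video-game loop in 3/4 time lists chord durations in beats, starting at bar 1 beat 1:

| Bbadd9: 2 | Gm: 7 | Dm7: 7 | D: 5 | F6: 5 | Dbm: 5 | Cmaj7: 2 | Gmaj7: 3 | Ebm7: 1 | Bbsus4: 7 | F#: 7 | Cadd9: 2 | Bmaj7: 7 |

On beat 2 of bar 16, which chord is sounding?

F#

Beat 2 of bar 16 is beat (16−1)×3 + 2 = 47 overall.
Running totals: Bbadd9 ends at 2, Gm ends at 9, Dm7 ends at 16, D ends at 21, F6 ends at 26, Dbm ends at 31, Cmaj7 ends at 33, Gmaj7 ends at 36, Ebm7 ends at 37, Bbsus4 ends at 44, F# ends at 51.
Beat 47 falls within F#.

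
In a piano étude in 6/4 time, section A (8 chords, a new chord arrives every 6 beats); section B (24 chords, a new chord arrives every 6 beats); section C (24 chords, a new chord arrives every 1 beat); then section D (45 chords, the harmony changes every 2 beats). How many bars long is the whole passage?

51 bars

A: 8 × 6 = 48 beats = 8 bars.
B: 24 × 6 = 144 beats = 24 bars.
C: 24 × 1 = 24 beats = 4 bars.
D: 45 × 2 = 90 beats = 15 bars.
Total: 8 + 24 + 4 + 15 = 51 bars.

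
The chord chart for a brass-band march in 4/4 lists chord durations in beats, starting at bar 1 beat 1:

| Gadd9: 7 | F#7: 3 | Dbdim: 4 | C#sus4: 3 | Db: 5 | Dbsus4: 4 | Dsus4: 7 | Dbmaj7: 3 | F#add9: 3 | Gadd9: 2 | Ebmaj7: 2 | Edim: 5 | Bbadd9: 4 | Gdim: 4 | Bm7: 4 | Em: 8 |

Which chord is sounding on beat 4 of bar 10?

Beat 4 of bar 10 is beat (10−1)×4 + 4 = 40 overall.
Running totals: Gadd9 ends at 7, F#7 ends at 10, Dbdim ends at 14, C#sus4 ends at 17, Db ends at 22, Dbsus4 ends at 26, Dsus4 ends at 33, Dbmaj7 ends at 36, F#add9 ends at 39, Gadd9 ends at 41.
Beat 40 falls within Gadd9.

Gadd9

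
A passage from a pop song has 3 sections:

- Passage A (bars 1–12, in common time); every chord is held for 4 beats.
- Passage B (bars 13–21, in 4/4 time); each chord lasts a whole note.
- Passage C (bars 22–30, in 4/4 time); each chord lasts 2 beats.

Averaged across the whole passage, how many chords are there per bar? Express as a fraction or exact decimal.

A: 12 bars of 4 beats is 48 beats; at 4 beats each that's 12 chords.
B: 9 bars of 4 beats is 36 beats; at 4 beats each that's 9 chords.
C: 9 bars of 4 beats is 36 beats; at 2 beats each that's 18 chords.
Overall: 39 chords over 30 bars → 39/30 = 1.3 chords per bar.

1.3 chords per bar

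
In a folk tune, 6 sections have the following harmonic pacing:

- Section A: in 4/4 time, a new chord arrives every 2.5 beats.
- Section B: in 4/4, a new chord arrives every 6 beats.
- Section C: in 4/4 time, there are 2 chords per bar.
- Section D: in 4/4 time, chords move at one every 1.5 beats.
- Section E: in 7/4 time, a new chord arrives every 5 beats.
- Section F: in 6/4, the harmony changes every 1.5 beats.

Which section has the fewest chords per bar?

A: 4 beats/bar ÷ 2.5 beats/chord = 1.6 chords/bar.
B: 4 beats/bar ÷ 6 beats/chord = 2/3 chords/bar.
C: 4 beats/bar ÷ 2 beats/chord = 2 chords/bar.
D: 4 beats/bar ÷ 1.5 beats/chord = 8/3 chords/bar.
E: 7 beats/bar ÷ 5 beats/chord = 1.4 chords/bar.
F: 6 beats/bar ÷ 1.5 beats/chord = 4 chords/bar.
Slowest is B at 2/3 chords/bar.

Section B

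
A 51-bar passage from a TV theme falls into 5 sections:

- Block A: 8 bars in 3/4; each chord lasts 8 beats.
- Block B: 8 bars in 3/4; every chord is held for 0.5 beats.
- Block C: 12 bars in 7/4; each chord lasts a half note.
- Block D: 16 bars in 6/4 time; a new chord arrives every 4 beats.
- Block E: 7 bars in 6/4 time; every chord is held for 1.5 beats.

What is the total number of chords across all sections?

145 chords

A has 24 beats and chords last 8 each, so 3 chords.
B has 24 beats and chords last 0.5 each, so 48 chords.
C has 84 beats and chords last 2 each, so 42 chords.
D has 96 beats and chords last 4 each, so 24 chords.
E has 42 beats and chords last 1.5 each, so 28 chords.
Total: 3 + 48 + 42 + 24 + 28 = 145.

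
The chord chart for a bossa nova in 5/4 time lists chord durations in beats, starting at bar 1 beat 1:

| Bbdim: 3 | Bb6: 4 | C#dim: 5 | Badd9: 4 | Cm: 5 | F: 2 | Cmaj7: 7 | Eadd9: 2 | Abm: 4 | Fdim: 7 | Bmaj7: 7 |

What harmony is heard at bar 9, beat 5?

Bmaj7

Beat 5 of bar 9 is beat (9−1)×5 + 5 = 45 overall.
Running totals: Bbdim ends at 3, Bb6 ends at 7, C#dim ends at 12, Badd9 ends at 16, Cm ends at 21, F ends at 23, Cmaj7 ends at 30, Eadd9 ends at 32, Abm ends at 36, Fdim ends at 43, Bmaj7 ends at 50.
Beat 45 falls within Bmaj7.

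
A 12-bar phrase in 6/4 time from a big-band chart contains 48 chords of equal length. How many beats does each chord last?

12 bars × 6 beats/bar = 72 beats total.
72 beats ÷ 48 chords = 1.5 beats per chord.
(That is a dotted quarter note.)

1.5 beats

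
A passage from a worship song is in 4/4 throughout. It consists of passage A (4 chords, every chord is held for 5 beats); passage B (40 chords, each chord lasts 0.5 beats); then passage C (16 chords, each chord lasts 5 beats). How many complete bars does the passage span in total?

A: 4 × 5 = 20 beats = 5 bars.
B: 40 × 0.5 = 20 beats = 5 bars.
C: 16 × 5 = 80 beats = 20 bars.
Total: 5 + 5 + 20 = 30 bars.

30 bars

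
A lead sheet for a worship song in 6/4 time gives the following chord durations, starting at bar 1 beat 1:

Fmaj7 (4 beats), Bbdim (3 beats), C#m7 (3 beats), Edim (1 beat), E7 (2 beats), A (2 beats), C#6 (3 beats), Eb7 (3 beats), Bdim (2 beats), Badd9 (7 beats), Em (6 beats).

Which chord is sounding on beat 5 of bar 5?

Badd9

Beat 5 of bar 5 is beat (5−1)×6 + 5 = 29 overall.
Running totals: Fmaj7 ends at 4, Bbdim ends at 7, C#m7 ends at 10, Edim ends at 11, E7 ends at 13, A ends at 15, C#6 ends at 18, Eb7 ends at 21, Bdim ends at 23, Badd9 ends at 30.
Beat 29 falls within Badd9.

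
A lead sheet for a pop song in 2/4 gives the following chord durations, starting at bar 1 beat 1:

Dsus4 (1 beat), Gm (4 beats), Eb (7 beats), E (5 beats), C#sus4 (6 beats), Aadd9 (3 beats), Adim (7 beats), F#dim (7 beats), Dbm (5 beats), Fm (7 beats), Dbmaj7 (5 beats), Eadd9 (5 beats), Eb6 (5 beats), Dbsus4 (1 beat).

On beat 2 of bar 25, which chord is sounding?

Fm

Beat 2 of bar 25 is beat (25−1)×2 + 2 = 50 overall.
Running totals: Dsus4 ends at 1, Gm ends at 5, Eb ends at 12, E ends at 17, C#sus4 ends at 23, Aadd9 ends at 26, Adim ends at 33, F#dim ends at 40, Dbm ends at 45, Fm ends at 52.
Beat 50 falls within Fm.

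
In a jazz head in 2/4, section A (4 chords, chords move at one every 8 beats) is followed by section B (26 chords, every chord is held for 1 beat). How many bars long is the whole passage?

A: 4 × 8 = 32 beats = 16 bars.
B: 26 × 1 = 26 beats = 13 bars.
Total: 16 + 13 = 29 bars.

29 bars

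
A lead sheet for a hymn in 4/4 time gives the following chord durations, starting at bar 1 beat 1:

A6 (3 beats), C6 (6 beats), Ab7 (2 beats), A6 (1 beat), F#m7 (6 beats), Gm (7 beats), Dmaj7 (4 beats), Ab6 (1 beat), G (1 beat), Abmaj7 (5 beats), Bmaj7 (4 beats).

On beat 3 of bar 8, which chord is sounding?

Beat 3 of bar 8 is beat (8−1)×4 + 3 = 31 overall.
Running totals: A6 ends at 3, C6 ends at 9, Ab7 ends at 11, A6 ends at 12, F#m7 ends at 18, Gm ends at 25, Dmaj7 ends at 29, Ab6 ends at 30, G ends at 31.
Beat 31 falls within G.

G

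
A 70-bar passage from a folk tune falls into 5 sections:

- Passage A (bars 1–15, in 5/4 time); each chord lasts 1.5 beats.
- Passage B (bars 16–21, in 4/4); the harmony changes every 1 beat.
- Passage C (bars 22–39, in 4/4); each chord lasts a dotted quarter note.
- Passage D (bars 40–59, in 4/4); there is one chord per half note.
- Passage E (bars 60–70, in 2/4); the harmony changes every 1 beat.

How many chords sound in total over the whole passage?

A: 15 bars × 5 beats = 75 beats; 1.5 beats/chord → 50 chords.
B: 6 bars × 4 beats = 24 beats; 1 beat/chord → 24 chords.
C: 18 bars × 4 beats = 72 beats; 1.5 beats/chord → 48 chords.
D: 20 bars × 4 beats = 80 beats; 2 beats/chord → 40 chords.
E: 11 bars × 2 beats = 22 beats; 1 beat/chord → 22 chords.
Total: 50 + 24 + 48 + 40 + 22 = 184.

184 chords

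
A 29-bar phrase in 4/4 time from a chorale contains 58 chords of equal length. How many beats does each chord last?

29 bars × 4 beats/bar = 116 beats total.
116 beats ÷ 58 chords = 2 beats per chord.
(That is a half note.)

2 beats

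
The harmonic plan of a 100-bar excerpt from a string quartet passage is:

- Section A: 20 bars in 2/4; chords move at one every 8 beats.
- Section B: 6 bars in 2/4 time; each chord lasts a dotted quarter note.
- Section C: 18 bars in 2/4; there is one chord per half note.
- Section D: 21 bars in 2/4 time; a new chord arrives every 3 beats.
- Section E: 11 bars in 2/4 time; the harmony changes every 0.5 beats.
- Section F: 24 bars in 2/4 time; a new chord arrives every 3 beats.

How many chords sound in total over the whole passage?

A: 20 bars × 2 beats = 40 beats; 8 beats/chord → 5 chords.
B: 6 bars × 2 beats = 12 beats; 1.5 beats/chord → 8 chords.
C: 18 bars × 2 beats = 36 beats; 2 beats/chord → 18 chords.
D: 21 bars × 2 beats = 42 beats; 3 beats/chord → 14 chords.
E: 11 bars × 2 beats = 22 beats; 0.5 beats/chord → 44 chords.
F: 24 bars × 2 beats = 48 beats; 3 beats/chord → 16 chords.
Total: 5 + 8 + 18 + 14 + 44 + 16 = 105.

105 chords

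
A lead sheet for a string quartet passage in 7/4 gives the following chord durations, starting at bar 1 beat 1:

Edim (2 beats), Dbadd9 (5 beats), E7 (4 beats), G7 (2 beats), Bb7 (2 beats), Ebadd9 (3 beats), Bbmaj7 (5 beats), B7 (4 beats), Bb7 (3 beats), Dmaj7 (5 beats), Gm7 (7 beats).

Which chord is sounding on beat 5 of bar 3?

Beat 5 of bar 3 is beat (3−1)×7 + 5 = 19 overall.
Running totals: Edim ends at 2, Dbadd9 ends at 7, E7 ends at 11, G7 ends at 13, Bb7 ends at 15, Ebadd9 ends at 18, Bbmaj7 ends at 23.
Beat 19 falls within Bbmaj7.

Bbmaj7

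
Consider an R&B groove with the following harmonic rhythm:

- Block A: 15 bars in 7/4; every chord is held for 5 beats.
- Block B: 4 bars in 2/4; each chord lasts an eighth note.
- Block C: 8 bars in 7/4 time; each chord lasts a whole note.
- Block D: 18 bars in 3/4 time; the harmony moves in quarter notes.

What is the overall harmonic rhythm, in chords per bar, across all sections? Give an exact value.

7/3 chords per bar

A: 15 bars of 7 beats is 105 beats; at 5 beats each that's 21 chords.
B: 4 bars of 2 beats is 8 beats; at 0.5 beats each that's 16 chords.
C: 8 bars of 7 beats is 56 beats; at 4 beats each that's 14 chords.
D: 18 bars of 3 beats is 54 beats; at 1 beat each that's 54 chords.
Overall: 105 chords over 45 bars → 105/45 = 7/3 chords per bar.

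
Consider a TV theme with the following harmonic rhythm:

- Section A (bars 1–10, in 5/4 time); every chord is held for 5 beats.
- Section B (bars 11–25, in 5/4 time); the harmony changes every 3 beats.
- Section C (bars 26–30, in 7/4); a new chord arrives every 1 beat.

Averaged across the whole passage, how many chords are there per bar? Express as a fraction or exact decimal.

A: 10 × 5 = 50 beats ÷ 5 = 10 chords.
B: 15 × 5 = 75 beats ÷ 3 = 25 chords.
C: 5 × 7 = 35 beats ÷ 1 = 35 chords.
Overall: 70 chords over 30 bars → 70/30 = 7/3 chords per bar.

7/3 chords per bar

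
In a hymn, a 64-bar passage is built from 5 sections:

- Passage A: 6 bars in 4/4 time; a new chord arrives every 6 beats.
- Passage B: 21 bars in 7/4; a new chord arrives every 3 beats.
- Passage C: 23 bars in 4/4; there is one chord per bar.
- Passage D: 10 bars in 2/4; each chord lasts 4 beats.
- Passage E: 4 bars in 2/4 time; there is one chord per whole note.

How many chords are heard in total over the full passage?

A has 24 beats and chords last 6 each, so 4 chords.
B has 147 beats and chords last 3 each, so 49 chords.
C has 92 beats and chords last 4 each, so 23 chords.
D has 20 beats and chords last 4 each, so 5 chords.
E has 8 beats and chords last 4 each, so 2 chords.
Total: 4 + 49 + 23 + 5 + 2 = 83.

83 chords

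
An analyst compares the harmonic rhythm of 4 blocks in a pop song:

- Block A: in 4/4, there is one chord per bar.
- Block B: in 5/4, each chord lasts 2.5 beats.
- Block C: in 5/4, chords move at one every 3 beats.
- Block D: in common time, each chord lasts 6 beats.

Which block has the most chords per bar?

A: each chord is 4 beats in 4/4, so 1 per bar.
B: each chord is 2.5 beats in 5/4, so 2 per bar.
C: each chord is 3 beats in 5/4, so 5/3 per bar.
D: each chord is 6 beats in 4/4, so 2/3 per bar.
Fastest is B at 2 chords/bar.

Block B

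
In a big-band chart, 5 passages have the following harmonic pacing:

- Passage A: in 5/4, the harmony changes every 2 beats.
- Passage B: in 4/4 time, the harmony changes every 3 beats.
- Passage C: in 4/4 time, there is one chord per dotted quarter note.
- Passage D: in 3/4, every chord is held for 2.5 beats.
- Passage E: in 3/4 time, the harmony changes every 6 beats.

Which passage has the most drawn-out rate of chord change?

Passage E

A: each chord is 2 beats in 5/4, so 2.5 per bar.
B: each chord is 3 beats in 4/4, so 4/3 per bar.
C: each chord is 1.5 beats in 4/4, so 8/3 per bar.
D: each chord is 2.5 beats in 3/4, so 1.2 per bar.
E: each chord is 6 beats in 3/4, so 0.5 per bar.
Slowest is E at 0.5 chords/bar.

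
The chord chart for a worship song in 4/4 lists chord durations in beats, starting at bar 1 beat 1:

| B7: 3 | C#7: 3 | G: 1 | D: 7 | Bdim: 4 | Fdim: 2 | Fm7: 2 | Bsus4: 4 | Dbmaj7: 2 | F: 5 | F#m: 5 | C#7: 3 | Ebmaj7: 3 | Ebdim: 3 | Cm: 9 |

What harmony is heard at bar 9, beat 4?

F#m

Beat 4 of bar 9 is beat (9−1)×4 + 4 = 36 overall.
Running totals: B7 ends at 3, C#7 ends at 6, G ends at 7, D ends at 14, Bdim ends at 18, Fdim ends at 20, Fm7 ends at 22, Bsus4 ends at 26, Dbmaj7 ends at 28, F ends at 33, F#m ends at 38.
Beat 36 falls within F#m.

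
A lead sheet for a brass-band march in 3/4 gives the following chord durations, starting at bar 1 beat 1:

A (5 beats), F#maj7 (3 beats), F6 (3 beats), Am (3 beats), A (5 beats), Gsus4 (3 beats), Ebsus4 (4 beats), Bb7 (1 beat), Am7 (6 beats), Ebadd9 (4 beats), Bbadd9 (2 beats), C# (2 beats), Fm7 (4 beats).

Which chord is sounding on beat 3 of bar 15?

Fm7

Beat 3 of bar 15 is beat (15−1)×3 + 3 = 45 overall.
Running totals: A ends at 5, F#maj7 ends at 8, F6 ends at 11, Am ends at 14, A ends at 19, Gsus4 ends at 22, Ebsus4 ends at 26, Bb7 ends at 27, Am7 ends at 33, Ebadd9 ends at 37, Bbadd9 ends at 39, C# ends at 41, Fm7 ends at 45.
Beat 45 falls within Fm7.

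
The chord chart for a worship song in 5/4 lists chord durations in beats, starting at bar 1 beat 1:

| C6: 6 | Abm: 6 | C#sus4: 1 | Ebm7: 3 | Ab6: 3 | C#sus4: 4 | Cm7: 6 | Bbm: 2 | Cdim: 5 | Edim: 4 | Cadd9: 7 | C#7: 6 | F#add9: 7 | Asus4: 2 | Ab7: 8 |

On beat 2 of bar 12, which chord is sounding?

Beat 2 of bar 12 is beat (12−1)×5 + 2 = 57 overall.
Running totals: C6 ends at 6, Abm ends at 12, C#sus4 ends at 13, Ebm7 ends at 16, Ab6 ends at 19, C#sus4 ends at 23, Cm7 ends at 29, Bbm ends at 31, Cdim ends at 36, Edim ends at 40, Cadd9 ends at 47, C#7 ends at 53, F#add9 ends at 60.
Beat 57 falls within F#add9.

F#add9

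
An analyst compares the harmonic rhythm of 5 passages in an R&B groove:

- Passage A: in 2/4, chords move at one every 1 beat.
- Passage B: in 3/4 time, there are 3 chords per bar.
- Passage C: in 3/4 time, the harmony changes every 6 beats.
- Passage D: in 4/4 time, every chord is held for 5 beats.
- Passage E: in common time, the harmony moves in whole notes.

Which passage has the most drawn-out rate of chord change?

Passage C

A: 2/1 = 2 chords/bar.
B: 3/1 = 3 chords/bar.
C: 3/6 = 0.5 chords/bar.
D: 4/5 = 0.8 chords/bar.
E: 4/4 = 1 chord/bar.
Slowest is C at 0.5 chords/bar.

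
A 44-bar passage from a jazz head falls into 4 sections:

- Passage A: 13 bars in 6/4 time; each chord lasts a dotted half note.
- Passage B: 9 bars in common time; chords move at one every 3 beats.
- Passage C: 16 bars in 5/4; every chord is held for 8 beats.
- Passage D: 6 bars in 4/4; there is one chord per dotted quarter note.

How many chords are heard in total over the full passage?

64 chords

A has 78 beats and chords last 3 each, so 26 chords.
B has 36 beats and chords last 3 each, so 12 chords.
C has 80 beats and chords last 8 each, so 10 chords.
D has 24 beats and chords last 1.5 each, so 16 chords.
Total: 26 + 12 + 10 + 16 = 64.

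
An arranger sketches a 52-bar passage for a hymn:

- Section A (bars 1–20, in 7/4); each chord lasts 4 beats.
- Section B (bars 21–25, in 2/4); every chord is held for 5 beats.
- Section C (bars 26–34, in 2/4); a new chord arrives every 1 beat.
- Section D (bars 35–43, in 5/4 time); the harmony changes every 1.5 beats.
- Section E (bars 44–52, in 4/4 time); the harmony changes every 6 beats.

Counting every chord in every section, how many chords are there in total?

A: 20 bars × 7 beats = 140 beats; 4 beats/chord → 35 chords.
B: 5 bars × 2 beats = 10 beats; 5 beats/chord → 2 chords.
C: 9 bars × 2 beats = 18 beats; 1 beat/chord → 18 chords.
D: 9 bars × 5 beats = 45 beats; 1.5 beats/chord → 30 chords.
E: 9 bars × 4 beats = 36 beats; 6 beats/chord → 6 chords.
Total: 35 + 2 + 18 + 30 + 6 = 91.

91 chords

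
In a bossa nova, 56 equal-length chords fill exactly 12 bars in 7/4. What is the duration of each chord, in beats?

12 bars × 7 beats/bar = 84 beats total.
84 beats ÷ 56 chords = 1.5 beats per chord.
(That is a dotted quarter note.)

1.5 beats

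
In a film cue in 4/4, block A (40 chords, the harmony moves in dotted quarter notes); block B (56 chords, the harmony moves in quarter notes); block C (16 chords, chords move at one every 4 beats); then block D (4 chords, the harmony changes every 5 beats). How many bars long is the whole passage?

A: 40 × 1.5 = 60 beats = 15 bars.
B: 56 × 1 = 56 beats = 14 bars.
C: 16 × 4 = 64 beats = 16 bars.
D: 4 × 5 = 20 beats = 5 bars.
Total: 15 + 14 + 16 + 5 = 50 bars.

50 bars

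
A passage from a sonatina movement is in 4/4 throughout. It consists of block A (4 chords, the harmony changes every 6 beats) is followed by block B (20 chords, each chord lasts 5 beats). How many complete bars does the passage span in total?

31 bars

A: 4 × 6 = 24 beats = 6 bars.
B: 20 × 5 = 100 beats = 25 bars.
Total: 6 + 25 = 31 bars.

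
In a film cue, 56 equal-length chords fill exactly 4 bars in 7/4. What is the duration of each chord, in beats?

0.5 beats

4 bars × 7 beats/bar = 28 beats total.
28 beats ÷ 56 chords = 0.5 beats per chord.
(That is an eighth note.)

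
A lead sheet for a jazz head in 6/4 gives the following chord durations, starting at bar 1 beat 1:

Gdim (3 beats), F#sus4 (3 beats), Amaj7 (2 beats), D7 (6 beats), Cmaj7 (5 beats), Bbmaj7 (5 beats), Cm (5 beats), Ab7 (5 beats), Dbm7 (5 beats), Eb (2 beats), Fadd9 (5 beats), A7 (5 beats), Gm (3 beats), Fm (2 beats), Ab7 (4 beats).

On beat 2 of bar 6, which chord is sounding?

Ab7

Beat 2 of bar 6 is beat (6−1)×6 + 2 = 32 overall.
Running totals: Gdim ends at 3, F#sus4 ends at 6, Amaj7 ends at 8, D7 ends at 14, Cmaj7 ends at 19, Bbmaj7 ends at 24, Cm ends at 29, Ab7 ends at 34.
Beat 32 falls within Ab7.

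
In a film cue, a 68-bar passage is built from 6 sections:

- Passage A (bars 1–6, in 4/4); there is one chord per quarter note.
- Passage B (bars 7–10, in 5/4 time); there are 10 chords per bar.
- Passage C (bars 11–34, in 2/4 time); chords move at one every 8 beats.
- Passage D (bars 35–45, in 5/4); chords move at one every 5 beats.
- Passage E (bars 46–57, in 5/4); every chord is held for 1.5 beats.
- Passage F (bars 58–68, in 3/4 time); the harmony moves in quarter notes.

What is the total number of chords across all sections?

A: 6 bars × 4 beats = 24 beats; 1 beat/chord → 24 chords.
B: 4 bars × 5 beats = 20 beats; 0.5 beats/chord → 40 chords.
C: 24 bars × 2 beats = 48 beats; 8 beats/chord → 6 chords.
D: 11 bars × 5 beats = 55 beats; 5 beats/chord → 11 chords.
E: 12 bars × 5 beats = 60 beats; 1.5 beats/chord → 40 chords.
F: 11 bars × 3 beats = 33 beats; 1 beat/chord → 33 chords.
Total: 24 + 40 + 6 + 11 + 40 + 33 = 154.

154 chords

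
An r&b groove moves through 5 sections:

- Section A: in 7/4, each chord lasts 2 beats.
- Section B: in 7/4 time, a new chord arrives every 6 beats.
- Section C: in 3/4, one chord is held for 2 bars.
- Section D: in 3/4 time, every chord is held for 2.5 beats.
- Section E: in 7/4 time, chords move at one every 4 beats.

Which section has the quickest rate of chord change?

Section A

A: 7/2 = 3.5 chords/bar.
B: 7/6 = 7/6 chords/bar.
C: 3/6 = 0.5 chords/bar.
D: 3/2.5 = 1.2 chords/bar.
E: 7/4 = 1.75 chords/bar.
Fastest is A at 3.5 chords/bar.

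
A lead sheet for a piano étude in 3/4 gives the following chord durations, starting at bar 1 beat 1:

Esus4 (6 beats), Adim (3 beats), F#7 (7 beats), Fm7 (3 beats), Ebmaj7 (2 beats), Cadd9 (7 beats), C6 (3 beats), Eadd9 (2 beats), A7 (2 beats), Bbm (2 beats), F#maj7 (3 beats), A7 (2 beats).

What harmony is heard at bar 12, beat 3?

Beat 3 of bar 12 is beat (12−1)×3 + 3 = 36 overall.
Running totals: Esus4 ends at 6, Adim ends at 9, F#7 ends at 16, Fm7 ends at 19, Ebmaj7 ends at 21, Cadd9 ends at 28, C6 ends at 31, Eadd9 ends at 33, A7 ends at 35, Bbm ends at 37.
Beat 36 falls within Bbm.

Bbm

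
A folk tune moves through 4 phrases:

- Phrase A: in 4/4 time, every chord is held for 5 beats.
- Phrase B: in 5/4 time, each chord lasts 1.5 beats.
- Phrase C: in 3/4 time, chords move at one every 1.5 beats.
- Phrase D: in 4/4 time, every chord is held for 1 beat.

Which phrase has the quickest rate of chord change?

Phrase D

A: each chord is 5 beats in 4/4, so 0.8 per bar.
B: each chord is 1.5 beats in 5/4, so 10/3 per bar.
C: each chord is 1.5 beats in 3/4, so 2 per bar.
D: each chord is 1 beat in 4/4, so 4 per bar.
Fastest is D at 4 chords/bar.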